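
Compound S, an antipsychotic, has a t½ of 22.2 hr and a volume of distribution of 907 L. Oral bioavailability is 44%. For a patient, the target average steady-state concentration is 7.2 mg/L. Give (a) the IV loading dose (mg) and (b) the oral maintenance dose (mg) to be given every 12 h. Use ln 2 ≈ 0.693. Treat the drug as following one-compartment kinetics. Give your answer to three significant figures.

(a) 6530 mg; (b) 5560 mg

LD = Vd × C = 907.0 × 7.2 = 6530 mg
CL = 0.693 × Vd / t½ = 0.693 × 907.0 / 22.2 = 28.31 L/h
D = CL × Css × τ / F = 28.31 × 7.2 × 12 / 0.44 = 5559 mg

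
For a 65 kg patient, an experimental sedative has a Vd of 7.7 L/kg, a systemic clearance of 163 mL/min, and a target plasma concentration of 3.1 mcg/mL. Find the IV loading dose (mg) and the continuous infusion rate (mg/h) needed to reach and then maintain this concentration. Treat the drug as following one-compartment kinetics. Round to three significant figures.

Total Vd = 7.7 × 65 = 500.5 L
LD = Vd · C_target = 500.5 × 3.1 = 1552 mg
CL = 163 mL/min = 163 × 0.06 = 9.780 L/h
Maintenance: replace elimination → rate = CL × Css = 9.780 × 3.1 = 30.32 mg/h

(a) 1550 mg; (b) 30.3 mg/h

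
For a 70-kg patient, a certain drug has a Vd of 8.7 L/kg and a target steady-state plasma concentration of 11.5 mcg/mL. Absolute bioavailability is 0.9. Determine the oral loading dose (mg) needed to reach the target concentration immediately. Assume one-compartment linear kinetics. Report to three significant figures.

7780 mg

Vd = 8.7 L/kg × 70 kg = 609.0 L
The loading dose fills Vd to the target concentration.
LD = Vd × C / F = 609.0 × 11.50 / 0.9 = 7782 mg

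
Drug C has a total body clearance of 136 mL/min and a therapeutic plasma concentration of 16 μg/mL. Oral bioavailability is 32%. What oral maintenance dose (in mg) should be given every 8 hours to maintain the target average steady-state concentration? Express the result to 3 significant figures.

3260 mg

Convert clearance: 136 mL/min × 60 min/h ÷ 1000 mL/L = 8.160 L/h
D = CL × Css × τ / F = 8.160 × 16 × 8 / 0.32 = 3264 mg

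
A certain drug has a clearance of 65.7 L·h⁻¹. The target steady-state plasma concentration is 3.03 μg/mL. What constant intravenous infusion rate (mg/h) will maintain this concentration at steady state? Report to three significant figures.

199 mg/h

R₀ = 65.70 × 3.03 = 199.1 mg/h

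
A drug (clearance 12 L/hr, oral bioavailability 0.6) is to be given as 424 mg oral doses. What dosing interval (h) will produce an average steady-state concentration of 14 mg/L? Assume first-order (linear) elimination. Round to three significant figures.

F·D/τ = CL·Css → τ = F·D / (CL·Css).
τ = 0.6 × 424 / (12 × 14) = 1.514 h

1.51 h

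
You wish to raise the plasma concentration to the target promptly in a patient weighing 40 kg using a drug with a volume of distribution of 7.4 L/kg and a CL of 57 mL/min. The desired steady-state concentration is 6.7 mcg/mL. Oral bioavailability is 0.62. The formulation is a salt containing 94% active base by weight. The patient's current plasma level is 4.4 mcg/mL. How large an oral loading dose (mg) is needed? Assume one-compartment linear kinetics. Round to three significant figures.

1170 mg

Total Vd = 7.4 × 40 = 296.0 L
LD is governed by Vd — clearance does not enter the loading-dose calculation.
Concentration deficit ΔC = 6.7 − 4.4 = 2.300 mg/L
LD = Vd × ΔC / F / S = 296.0 × 2.300 / 0.62 / 0.94 = 1168 mg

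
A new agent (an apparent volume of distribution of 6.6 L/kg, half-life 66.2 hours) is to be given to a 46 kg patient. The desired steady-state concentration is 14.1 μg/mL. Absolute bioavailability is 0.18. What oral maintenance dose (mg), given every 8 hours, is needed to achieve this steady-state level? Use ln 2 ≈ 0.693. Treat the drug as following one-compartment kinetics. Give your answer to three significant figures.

Total Vd = 6.6 × 46 = 303.6 L
CL = ln 2 · Vd / t½ = 0.693 × 303.6 / 66.2 = 3.178 L/h
D = CL × Css × τ / F = 3.178 × 14.1 × 8 / 0.18 = 1992 mg

1990 mg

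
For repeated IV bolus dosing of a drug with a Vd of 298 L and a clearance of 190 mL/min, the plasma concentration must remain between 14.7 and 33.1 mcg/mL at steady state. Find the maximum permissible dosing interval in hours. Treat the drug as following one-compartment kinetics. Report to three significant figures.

21.2 h

CL = 190 mL/min × 60/1000 = 11.40 L/h
k = CL / Vd = 11.40 / 298.0 = 0.03826 h⁻¹
Between IV bolus doses, concentration decays as C = C₀·e^(−kτ), so C_peak/C_trough = e^(kτ).
τ_max = ln(C_peak/C_trough) / k = ln(33.1/14.7) / 0.03826 = 0.8117 / 0.03826 = 21.22 h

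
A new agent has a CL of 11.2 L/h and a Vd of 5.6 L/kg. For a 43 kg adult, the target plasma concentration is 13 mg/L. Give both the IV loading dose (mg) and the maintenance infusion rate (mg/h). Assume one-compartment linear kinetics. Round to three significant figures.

(a) 3130 mg; (b) 146 mg/h

Total Vd = 5.6 × 43 = 240.8 L
Loading dose = Vd × C = 240.8 × 13 = 3130 mg
Maintenance: replace elimination → rate = CL × Css = 11.20 × 13 = 145.6 mg/h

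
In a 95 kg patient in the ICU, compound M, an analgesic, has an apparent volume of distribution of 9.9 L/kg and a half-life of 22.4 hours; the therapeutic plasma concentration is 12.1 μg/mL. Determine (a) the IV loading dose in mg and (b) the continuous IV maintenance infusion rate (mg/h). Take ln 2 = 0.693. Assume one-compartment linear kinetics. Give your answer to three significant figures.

(a) 11400 mg; (b) 352 mg/h

Total Vd = 9.9 × 95 = 940.5 L
LD = Vd × C = 940.5 × 12.1 = 11380 mg
CL = 0.693 × Vd / t½ = 0.693 × 940.5 / 22.4 = 29.10 L/h
Infusion rate = CL × Css = 29.10 × 12.1 = 352.1 mg/h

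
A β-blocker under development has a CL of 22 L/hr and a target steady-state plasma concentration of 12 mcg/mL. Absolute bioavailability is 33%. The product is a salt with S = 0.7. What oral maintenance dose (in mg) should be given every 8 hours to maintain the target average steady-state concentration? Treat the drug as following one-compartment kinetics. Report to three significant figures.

9140 mg

D = CL × Css × τ / F / S = 22.00 × 12 × 8 / 0.33 / 0.7 = 9143 mg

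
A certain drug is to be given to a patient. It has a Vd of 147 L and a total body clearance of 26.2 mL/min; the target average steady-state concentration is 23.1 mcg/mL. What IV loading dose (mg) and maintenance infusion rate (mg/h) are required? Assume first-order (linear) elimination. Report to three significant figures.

(a) 3400 mg; (b) 36.3 mg/h

Loading dose = Vd × C = 147.0 × 23.1 = 3396 mg
CL = 26.2 mL/min × 60/1000 = 1.572 L/h
Maintenance: replace elimination → rate = CL × Css = 1.572 × 23.1 = 36.31 mg/h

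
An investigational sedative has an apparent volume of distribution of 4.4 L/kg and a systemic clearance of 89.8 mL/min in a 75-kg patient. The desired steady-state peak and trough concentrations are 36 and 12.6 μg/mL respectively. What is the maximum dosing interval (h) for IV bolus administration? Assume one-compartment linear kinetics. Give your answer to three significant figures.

64.3 h

Vd = 4.4 L/kg × 75 kg = 330.0 L
CL = 89.8 mL/min × 60/1000 = 5.388 L/h
k = CL / Vd = 5.388 / 330.0 = 0.01633 h⁻¹
Between IV bolus doses, concentration decays as C = C₀·e^(−kτ), so C_peak/C_trough = e^(kτ).
τ_max = ln(C_peak/C_trough) / k = ln(36/12.6) / 0.01633 = 1.050 / 0.01633 = 64.30 h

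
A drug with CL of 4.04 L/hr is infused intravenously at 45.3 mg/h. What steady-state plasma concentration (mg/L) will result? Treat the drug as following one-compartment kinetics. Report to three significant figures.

Css = rate / CL = 45.3 / 4.040 = 11.21 mg/L

11.2 mg/L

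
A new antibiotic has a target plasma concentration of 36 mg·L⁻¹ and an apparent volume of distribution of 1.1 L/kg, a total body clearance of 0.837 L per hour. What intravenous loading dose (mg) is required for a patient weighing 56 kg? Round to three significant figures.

2220 mg

Vd(total) = 56 kg × 1.1 L/kg = 61.60 L
LD = Vd × C = 61.60 × 36.00 = 2218 mg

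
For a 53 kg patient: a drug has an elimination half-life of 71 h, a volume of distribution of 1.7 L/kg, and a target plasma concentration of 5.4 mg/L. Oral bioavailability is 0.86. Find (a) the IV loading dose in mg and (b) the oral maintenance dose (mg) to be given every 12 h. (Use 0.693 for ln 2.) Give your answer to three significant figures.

(a) 487 mg; (b) 66.3 mg

Vd(total) = 53 kg × 1.7 L/kg = 90.10 L
LD = Vd × C = 90.10 × 5.4 = 486.5 mg
CL = 0.693 × Vd / t½ = 0.693 × 90.10 / 71 = 0.8794 L/h
D = CL × Css × τ / F = 0.8794 × 5.4 × 12 / 0.86 = 66.26 mg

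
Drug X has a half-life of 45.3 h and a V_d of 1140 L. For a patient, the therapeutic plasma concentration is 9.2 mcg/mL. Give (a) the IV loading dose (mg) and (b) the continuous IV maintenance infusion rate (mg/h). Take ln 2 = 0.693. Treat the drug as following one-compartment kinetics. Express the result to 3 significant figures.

LD = Vd × C = 1140 × 9.2 = 10490 mg
CL = 0.693 × Vd / t½ = 0.693 × 1140 / 45.3 = 17.44 L/h
Infusion rate = CL × Css = 17.44 × 9.2 = 160.4 mg/h

(a) 10500 mg; (b) 160 mg/h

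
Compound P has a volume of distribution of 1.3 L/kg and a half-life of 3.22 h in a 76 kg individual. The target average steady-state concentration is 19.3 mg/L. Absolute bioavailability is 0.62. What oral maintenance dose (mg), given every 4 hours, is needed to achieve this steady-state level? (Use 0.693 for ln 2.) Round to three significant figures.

2650 mg

Total Vd = 1.3 × 76 = 98.80 L
k = 0.693/3.22 = 0.2152 h⁻¹, so CL = k·Vd = 0.2152 × 98.80 = 21.26 L/h
D = CL × Css × τ / F = 21.26 × 19.3 × 4 / 0.62 = 2647 mg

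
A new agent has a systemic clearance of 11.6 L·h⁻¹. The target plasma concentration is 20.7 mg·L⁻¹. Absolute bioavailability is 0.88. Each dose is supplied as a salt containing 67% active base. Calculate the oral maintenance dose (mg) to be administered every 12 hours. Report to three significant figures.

D = CL × Css × τ / F / S = 11.60 × 20.7 × 12 / 0.88 / 0.67 = 4887 mg

4890 mg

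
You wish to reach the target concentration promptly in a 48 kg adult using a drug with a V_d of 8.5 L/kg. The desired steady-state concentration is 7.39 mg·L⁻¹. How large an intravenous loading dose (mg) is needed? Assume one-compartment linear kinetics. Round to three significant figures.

Vd(total) = 48 kg × 8.5 L/kg = 408.0 L
LD = Vd × C = 408.0 × 7.390 = 3015 mg

3020 mg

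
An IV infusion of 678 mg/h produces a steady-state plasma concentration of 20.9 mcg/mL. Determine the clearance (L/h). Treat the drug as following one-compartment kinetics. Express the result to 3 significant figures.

32.4 L/h

At steady state, infusion rate = CL × Css, so CL = rate / Css.
CL = 678 / 20.9 = 32.44 L/h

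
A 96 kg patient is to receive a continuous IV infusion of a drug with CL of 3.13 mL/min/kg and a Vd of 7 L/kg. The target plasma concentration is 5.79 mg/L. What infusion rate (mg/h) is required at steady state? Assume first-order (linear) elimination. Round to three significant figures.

CL = 3.13 mL/min/kg × 96 kg = 300.5 mL/min = 300.5 × 60/1000 = 18.03 L/h
Infusion rate = CL · Css = 18.03 L/h × 5.79 mg/L = 104.4 mg/h

104 mg/h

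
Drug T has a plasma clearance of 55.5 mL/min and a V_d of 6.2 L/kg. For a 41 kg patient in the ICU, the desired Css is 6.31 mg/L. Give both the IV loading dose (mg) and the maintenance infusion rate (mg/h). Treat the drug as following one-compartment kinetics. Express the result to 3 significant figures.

Vd = 6.2 L/kg × 41 kg = 254.2 L
Loading: fill Vd to C_target → 254.2 L × 6.31 mg/L = 1604 mg
CL = 55.5 mL/min × 60/1000 = 3.330 L/h
Maintenance infusion rate = CL × Css = 3.330 × 6.31 = 21.01 mg/h

(a) 1600 mg; (b) 21.0 mg/h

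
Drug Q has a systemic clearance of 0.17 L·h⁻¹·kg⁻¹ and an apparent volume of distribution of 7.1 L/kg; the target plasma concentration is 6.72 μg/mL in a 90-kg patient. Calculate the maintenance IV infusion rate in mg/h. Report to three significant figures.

103 mg/h

CL = 0.17 L·h⁻¹·kg⁻¹ × 90 kg = 15.30 L/h
At steady state, infusion rate equals elimination rate: rate in = CL × Css.
R₀ = 15.30 × 6.72 = 102.8 mg/h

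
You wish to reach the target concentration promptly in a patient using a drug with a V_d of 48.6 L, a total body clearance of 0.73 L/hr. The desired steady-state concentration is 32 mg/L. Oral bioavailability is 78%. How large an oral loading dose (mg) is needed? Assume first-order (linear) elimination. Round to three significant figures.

LD = Vd × C / F = 48.60 × 32.00 / 0.78 = 1994 mg

1990 mg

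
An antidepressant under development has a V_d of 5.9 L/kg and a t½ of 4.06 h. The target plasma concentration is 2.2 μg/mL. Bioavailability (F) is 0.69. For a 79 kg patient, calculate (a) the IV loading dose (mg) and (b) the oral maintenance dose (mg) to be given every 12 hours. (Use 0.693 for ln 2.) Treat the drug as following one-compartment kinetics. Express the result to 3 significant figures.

(a) 1030 mg; (b) 3040 mg

Vd = 5.9 L/kg × 79 kg = 466.1 L
LD = Vd × C = 466.1 × 2.2 = 1025 mg
CL = 0.693 × Vd / t½ = 0.693 × 466.1 / 4.06 = 79.56 L/h
D = CL × Css × τ / F = 79.56 × 2.2 × 12 / 0.69 = 3044 mg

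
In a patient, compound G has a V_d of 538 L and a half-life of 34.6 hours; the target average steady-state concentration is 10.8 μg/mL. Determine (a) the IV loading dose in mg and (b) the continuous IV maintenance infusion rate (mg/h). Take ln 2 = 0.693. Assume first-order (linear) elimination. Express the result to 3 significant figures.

(a) 5810 mg; (b) 116 mg/h

LD = Vd × C = 538.0 × 10.8 = 5810 mg
CL = 0.693 × Vd / t½ = 0.693 × 538.0 / 34.6 = 10.78 L/h
Infusion rate = CL × Css = 10.78 × 10.8 = 116.4 mg/h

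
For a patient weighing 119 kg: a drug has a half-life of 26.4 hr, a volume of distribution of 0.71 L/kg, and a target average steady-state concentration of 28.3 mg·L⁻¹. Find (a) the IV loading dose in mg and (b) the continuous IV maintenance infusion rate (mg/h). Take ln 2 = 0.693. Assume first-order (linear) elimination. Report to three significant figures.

(a) 2390 mg; (b) 62.8 mg/h

Total Vd = 0.71 × 119 = 84.49 L
LD = Vd × C = 84.49 × 28.3 = 2391 mg
CL = 0.693 × Vd / t½ = 0.693 × 84.49 / 26.4 = 2.218 L/h
Infusion rate = CL × Css = 2.218 × 28.3 = 62.77 mg/h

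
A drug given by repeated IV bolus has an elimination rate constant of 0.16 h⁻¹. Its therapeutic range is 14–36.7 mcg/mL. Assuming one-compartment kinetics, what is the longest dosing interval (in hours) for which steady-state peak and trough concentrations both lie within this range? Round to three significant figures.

6.02 h

Between IV bolus doses, concentration decays as C = C₀·e^(−kτ), so C_peak/C_trough = e^(kτ).
τ_max = ln(C_peak/C_trough) / k = ln(36.7/14) / 0.1600 = 0.9637 / 0.1600 = 6.023 h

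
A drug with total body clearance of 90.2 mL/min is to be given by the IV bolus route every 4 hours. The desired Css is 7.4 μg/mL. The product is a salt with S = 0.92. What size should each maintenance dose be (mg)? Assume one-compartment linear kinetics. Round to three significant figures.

174 mg

Convert clearance: 90.2 mL/min × 60 min/h ÷ 1000 mL/L = 5.412 L/h
D = CL × Css × τ / S = 5.412 × 7.4 × 4 / 0.92 = 174.1 mg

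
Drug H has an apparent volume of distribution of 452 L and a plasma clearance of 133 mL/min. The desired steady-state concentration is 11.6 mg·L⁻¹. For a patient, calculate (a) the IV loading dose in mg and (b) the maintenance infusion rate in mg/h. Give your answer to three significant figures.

Loading dose = Vd × C = 452.0 × 11.6 = 5243 mg
CL = 133 mL/min × 60/1000 = 7.980 L/h
Maintenance infusion rate = CL × Css = 7.980 × 11.6 = 92.57 mg/h

(a) 5240 mg; (b) 92.6 mg/h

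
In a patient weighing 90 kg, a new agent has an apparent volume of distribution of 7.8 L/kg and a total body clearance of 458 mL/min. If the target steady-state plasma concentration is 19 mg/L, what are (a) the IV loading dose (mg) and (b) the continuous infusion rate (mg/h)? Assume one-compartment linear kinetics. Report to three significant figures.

(a) 13300 mg; (b) 522 mg/h

Vd(total) = 90 kg × 7.8 L/kg = 702.0 L
Loading dose = Vd × C = 702.0 × 19 = 13340 mg
CL = 458 mL/min = 458 × 0.06 = 27.48 L/h
Maintenance infusion rate = CL × Css = 27.48 × 19 = 522.1 mg/h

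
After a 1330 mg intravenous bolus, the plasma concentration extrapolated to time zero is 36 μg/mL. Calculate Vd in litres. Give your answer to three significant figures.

36.9 L

Immediately after an IV bolus, C₀ = Dose / Vd, so Vd = Dose / C₀.
Vd = 1330 / 36 = 36.94 L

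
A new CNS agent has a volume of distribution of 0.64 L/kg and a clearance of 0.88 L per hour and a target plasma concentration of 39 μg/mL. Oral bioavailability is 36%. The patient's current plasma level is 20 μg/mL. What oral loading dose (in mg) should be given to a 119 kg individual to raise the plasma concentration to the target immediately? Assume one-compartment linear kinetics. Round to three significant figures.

4020 mg

Vd = 0.64 L/kg × 119 kg = 76.16 L
The loading dose fills Vd to the target concentration.
Concentration deficit ΔC = 39 − 20 = 19.00 mg/L
LD = Vd × ΔC / F = 76.16 × 19.00 / 0.36 = 4020 mg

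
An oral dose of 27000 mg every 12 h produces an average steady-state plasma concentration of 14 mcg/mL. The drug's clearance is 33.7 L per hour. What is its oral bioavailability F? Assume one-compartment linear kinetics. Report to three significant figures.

0.210

F·D/τ = CL·Css at steady state → F = CL·Css·τ / D.
F = 33.7 × 14 × 12 / 27000 = 0.210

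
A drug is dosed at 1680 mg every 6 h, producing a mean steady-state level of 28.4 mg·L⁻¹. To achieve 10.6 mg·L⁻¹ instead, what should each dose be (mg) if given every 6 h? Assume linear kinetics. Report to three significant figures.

627 mg

With linear kinetics, Css is proportional to dose rate (D/τ) at fixed clearance.
D₂ = D₁ × (Css,target / Css,current) = 1680 × 10.6/28.4 = 627.0 mg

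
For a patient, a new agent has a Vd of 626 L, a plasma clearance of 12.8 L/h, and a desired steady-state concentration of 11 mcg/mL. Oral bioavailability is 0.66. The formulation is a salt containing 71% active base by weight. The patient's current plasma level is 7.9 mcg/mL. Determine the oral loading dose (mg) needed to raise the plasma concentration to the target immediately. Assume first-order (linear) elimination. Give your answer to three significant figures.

4140 mg

Concentration deficit ΔC = 11 − 7.9 = 3.100 mg/L
LD = Vd × ΔC / F / S = 626.0 × 3.100 / 0.66 / 0.71 = 4141 mg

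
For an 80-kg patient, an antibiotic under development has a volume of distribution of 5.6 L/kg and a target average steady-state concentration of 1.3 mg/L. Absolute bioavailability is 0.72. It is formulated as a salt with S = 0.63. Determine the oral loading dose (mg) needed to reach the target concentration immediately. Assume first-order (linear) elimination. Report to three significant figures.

Vd = 5.6 L/kg × 80 kg = 448.0 L
LD = Vd × C / F / S = 448.0 × 1.300 / 0.72 / 0.63 = 1284 mg

1280 mg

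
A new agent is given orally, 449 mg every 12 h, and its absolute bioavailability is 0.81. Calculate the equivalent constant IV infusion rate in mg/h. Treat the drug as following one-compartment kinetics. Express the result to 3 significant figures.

30.3 mg/h

Equivalent systemic input: infusion rate = F·D/τ.
Rate = 0.81 × 449 / 12 = 30.31 mg/h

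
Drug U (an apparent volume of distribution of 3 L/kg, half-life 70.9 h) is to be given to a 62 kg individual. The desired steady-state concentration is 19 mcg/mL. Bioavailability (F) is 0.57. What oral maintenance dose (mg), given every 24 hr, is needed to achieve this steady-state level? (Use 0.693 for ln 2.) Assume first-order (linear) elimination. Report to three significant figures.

Total Vd = 3 × 62 = 186.0 L
CL = 0.693 × Vd / t½ = 0.693 × 186.0 / 70.9 = 1.818 L/h
D = CL × Css × τ / F = 1.818 × 19 × 24 / 0.57 = 1454 mg

1450 mg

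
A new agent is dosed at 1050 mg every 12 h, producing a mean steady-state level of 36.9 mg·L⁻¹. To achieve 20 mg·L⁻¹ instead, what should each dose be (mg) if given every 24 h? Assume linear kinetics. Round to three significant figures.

1140 mg

With linear kinetics, Css is proportional to dose rate (D/τ) at fixed clearance.
D₂ = D₁ × (Css,target / Css,current) × (τ₂/τ₁) = 1050 × (20/36.9) × (24/12) = 1138 mg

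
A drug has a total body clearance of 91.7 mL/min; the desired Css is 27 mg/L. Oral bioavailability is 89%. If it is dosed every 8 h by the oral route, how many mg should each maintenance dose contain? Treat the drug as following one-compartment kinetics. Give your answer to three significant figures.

1340 mg

CL = 91.7 mL/min × 60/1000 = 5.502 L/h
D = CL × Css × τ / F = 5.502 × 27 × 8 / 0.89 = 1335 mg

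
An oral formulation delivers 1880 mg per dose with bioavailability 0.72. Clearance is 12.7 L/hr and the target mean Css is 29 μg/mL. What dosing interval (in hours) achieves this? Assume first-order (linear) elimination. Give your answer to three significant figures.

3.68 h

F·D/τ = CL·Css → τ = F·D / (CL·Css).
τ = 0.72 × 1880 / (12.7 × 29) = 3.675 h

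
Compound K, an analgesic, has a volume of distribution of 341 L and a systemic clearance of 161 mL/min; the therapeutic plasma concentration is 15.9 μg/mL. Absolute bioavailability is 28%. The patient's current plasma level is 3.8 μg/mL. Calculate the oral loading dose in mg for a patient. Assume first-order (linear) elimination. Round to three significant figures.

14700 mg

Concentration deficit ΔC = 15.9 − 3.8 = 12.10 mg/L
LD = Vd × ΔC / F = 341.0 × 12.10 / 0.28 = 14740 mg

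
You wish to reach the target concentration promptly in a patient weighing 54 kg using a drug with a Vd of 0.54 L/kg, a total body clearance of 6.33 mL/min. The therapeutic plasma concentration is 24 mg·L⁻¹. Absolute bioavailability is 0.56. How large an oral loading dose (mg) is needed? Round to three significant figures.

1250 mg

Vd = 0.54 L/kg × 54 kg = 29.16 L
The loading dose fills Vd to the target concentration; clearance is irrelevant here.
LD = Vd × C / F = 29.16 × 24.00 / 0.56 = 1250 mg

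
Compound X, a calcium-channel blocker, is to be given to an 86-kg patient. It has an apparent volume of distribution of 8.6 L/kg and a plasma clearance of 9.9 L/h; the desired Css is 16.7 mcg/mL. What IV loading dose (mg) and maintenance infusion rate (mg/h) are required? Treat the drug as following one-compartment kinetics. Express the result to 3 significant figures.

Total Vd = 8.6 × 86 = 739.6 L
Loading: fill Vd to C_target → 739.6 L × 16.7 mg/L = 12350 mg
Maintenance: replace elimination → rate = CL × Css = 9.900 × 16.7 = 165.3 mg/h

(a) 12400 mg; (b) 165 mg/h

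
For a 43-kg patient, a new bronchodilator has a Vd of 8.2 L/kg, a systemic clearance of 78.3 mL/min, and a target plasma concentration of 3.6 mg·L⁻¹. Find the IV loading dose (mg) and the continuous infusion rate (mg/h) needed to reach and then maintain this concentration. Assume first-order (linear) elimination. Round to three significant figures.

(a) 1270 mg; (b) 16.9 mg/h

Total Vd = 8.2 × 43 = 352.6 L
LD = Vd · C_target = 352.6 × 3.6 = 1269 mg
Convert clearance: 78.3 mL/min × 60 min/h ÷ 1000 mL/L = 4.698 L/h
Maintenance: replace elimination → rate = CL × Css = 4.698 × 3.6 = 16.91 mg/h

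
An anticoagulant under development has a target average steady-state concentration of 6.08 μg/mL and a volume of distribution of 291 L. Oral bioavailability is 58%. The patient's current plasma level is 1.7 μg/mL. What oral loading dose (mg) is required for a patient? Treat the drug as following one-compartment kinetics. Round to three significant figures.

The loading dose fills Vd to the target concentration.
Concentration deficit ΔC = 6.08 − 1.7 = 4.380 mg/L
LD = Vd × ΔC / F = 291.0 × 4.380 / 0.58 = 2198 mg

2200 mg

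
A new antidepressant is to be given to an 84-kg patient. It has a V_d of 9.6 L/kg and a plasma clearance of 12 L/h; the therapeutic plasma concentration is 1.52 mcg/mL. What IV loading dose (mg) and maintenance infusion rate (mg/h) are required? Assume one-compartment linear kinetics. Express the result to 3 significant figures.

(a) 1230 mg; (b) 18.2 mg/h

Vd(total) = 84 kg × 9.6 L/kg = 806.4 L
Loading: fill Vd to C_target → 806.4 L × 1.52 mg/L = 1226 mg
Infusion rate = 12.00 L/h × 1.52 mg/L = 18.24 mg/h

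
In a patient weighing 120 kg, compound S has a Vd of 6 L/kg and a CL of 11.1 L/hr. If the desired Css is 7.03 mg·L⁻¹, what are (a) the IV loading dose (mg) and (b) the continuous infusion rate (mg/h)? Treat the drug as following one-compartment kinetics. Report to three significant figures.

Vd = 6 L/kg × 120 kg = 720.0 L
Loading: fill Vd to C_target → 720.0 L × 7.03 mg/L = 5062 mg
Maintenance infusion rate = CL × Css = 11.10 × 7.03 = 78.03 mg/h

(a) 5060 mg; (b) 78.0 mg/h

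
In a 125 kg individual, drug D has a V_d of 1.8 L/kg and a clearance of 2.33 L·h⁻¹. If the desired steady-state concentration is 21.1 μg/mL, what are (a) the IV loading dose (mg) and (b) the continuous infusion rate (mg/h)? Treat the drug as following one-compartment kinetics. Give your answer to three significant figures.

Total Vd = 1.8 × 125 = 225.0 L
LD = Vd · C_target = 225.0 × 21.1 = 4748 mg
Infusion rate = 2.330 L/h × 21.1 mg/L = 49.16 mg/h

(a) 4750 mg; (b) 49.2 mg/h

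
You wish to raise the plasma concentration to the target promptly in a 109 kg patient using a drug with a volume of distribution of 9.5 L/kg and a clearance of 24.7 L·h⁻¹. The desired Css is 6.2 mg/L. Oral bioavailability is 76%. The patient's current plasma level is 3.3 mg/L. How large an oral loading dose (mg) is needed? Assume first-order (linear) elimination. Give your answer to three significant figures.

3950 mg

Total Vd = 9.5 × 109 = 1036 L
Concentration deficit ΔC = 6.2 − 3.3 = 2.900 mg/L
LD = Vd × ΔC / F = 1036 × 2.900 / 0.76 = 3953 mg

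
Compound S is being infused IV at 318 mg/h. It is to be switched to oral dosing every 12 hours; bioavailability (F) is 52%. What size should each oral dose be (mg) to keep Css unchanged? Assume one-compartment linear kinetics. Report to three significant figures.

To maintain the same Css, the systemic dosing rate must be unchanged: F·D/τ = infusion rate.
D = rate × τ / F = 318 × 12 / 0.52 = 7338 mg

7340 mg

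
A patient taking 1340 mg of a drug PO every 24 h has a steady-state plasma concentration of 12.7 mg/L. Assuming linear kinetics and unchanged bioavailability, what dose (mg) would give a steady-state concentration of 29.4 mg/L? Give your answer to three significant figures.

For first-order elimination, Css ∝ F·D/(CL·τ); F and CL are unchanged, so Css ∝ D/τ.
D₂ = D₁ × (Css,target / Css,current) = 1340 × 29.4/12.7 = 3102 mg

3100 mg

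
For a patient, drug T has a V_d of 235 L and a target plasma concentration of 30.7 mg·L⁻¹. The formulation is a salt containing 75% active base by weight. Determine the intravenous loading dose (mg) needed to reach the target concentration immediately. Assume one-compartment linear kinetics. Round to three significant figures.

9620 mg

LD = Vd × C / S = 235.0 × 30.70 / 0.75 = 9619 mg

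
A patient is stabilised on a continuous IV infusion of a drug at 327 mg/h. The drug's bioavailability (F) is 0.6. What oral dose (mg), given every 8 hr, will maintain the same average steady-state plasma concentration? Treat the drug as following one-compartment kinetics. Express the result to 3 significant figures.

4360 mg

To maintain the same Css, the systemic dosing rate must be unchanged: F·D/τ = infusion rate.
D = rate × τ / F = 327 × 8 / 0.6 = 4360 mg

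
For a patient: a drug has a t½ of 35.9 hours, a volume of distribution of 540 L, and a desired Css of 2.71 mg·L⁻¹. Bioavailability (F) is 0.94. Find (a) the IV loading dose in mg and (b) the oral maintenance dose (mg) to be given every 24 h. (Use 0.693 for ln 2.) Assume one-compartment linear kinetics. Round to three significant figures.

LD = Vd × C = 540.0 × 2.71 = 1463 mg
CL = 0.693 × Vd / t½ = 0.693 × 540.0 / 35.9 = 10.42 L/h
D = CL × Css × τ / F = 10.42 × 2.71 × 24 / 0.94 = 721.0 mg

(a) 1460 mg; (b) 721 mg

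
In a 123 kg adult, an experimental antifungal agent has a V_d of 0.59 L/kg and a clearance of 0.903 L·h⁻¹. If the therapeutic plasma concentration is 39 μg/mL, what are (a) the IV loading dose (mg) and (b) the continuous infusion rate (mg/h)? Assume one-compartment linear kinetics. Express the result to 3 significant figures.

(a) 2830 mg; (b) 35.2 mg/h

Vd(total) = 123 kg × 0.59 L/kg = 72.57 L
Loading dose = Vd × C = 72.57 × 39 = 2830 mg
Maintenance infusion rate = CL × Css = 0.9030 × 39 = 35.22 mg/h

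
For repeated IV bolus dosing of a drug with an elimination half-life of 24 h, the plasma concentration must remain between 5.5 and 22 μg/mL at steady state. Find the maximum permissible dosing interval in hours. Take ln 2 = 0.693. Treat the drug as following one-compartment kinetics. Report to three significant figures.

48.0 h

k = 0.693 / t½ = 0.693 / 24 = 0.02888 h⁻¹
Between IV bolus doses, concentration decays as C = C₀·e^(−kτ), so C_peak/C_trough = e^(kτ).
τ_max = ln(C_peak/C_trough) / k = ln(22/5.5) / 0.02888 = 1.386 / 0.02888 = 47.99 h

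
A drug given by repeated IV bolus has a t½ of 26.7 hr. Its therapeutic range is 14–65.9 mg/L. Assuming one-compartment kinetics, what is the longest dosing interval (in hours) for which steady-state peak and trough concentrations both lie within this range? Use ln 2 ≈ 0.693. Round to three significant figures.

k = 0.693 / t½ = 0.693 / 26.7 = 0.02596 h⁻¹
Between IV bolus doses, concentration decays as C = C₀·e^(−kτ), so C_peak/C_trough = e^(kτ).
τ_max = ln(C_peak/C_trough) / k = ln(65.9/14) / 0.02596 = 1.549 / 0.02596 = 59.67 h

59.7 h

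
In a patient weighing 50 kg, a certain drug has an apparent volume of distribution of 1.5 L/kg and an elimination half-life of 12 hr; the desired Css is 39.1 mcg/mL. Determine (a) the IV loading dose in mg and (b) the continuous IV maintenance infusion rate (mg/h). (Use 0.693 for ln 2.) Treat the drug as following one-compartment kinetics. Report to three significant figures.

Vd = 1.5 L/kg × 50 kg = 75.00 L
LD = Vd × C = 75.00 × 39.1 = 2933 mg
CL = 0.693 × Vd / t½ = 0.693 × 75.00 / 12 = 4.331 L/h
Infusion rate = CL × Css = 4.331 × 39.1 = 169.3 mg/h

(a) 2930 mg; (b) 169 mg/h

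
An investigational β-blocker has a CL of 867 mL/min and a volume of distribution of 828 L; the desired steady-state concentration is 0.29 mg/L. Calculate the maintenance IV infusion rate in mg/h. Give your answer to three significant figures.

15.1 mg/h

CL = 867 mL/min × 60/1000 = 52.02 L/h
Infusion rate = CL · Css = 52.02 L/h × 0.29 mg/L = 15.09 mg/h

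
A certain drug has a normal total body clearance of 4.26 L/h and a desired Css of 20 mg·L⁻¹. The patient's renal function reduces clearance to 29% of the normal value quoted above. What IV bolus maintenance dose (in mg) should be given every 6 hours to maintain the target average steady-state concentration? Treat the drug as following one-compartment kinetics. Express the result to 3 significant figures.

Patient clearance = 0.29 × 4.260 = 1.235 L/h
At steady state, dose per interval replaces the amount cleared in that interval: D/τ = CL·Css.
D = CL × Css × τ = 1.235 × 20 × 6 = 148.2 mg

148 mg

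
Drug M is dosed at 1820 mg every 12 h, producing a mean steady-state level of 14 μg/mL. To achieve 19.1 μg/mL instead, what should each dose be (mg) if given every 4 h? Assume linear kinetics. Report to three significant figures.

828 mg

For first-order elimination, Css ∝ F·D/(CL·τ); F and CL are unchanged, so Css ∝ D/τ.
D₂ = D₁ × (Css,target / Css,current) × (τ₂/τ₁) = 1820 × (19.1/14) × (4/12) = 827.7 mg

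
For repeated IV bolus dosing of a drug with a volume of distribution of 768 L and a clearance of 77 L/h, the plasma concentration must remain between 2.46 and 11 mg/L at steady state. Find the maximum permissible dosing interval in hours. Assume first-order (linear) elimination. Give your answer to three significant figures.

k = CL / Vd = 77.00 / 768.0 = 0.1003 h⁻¹
Between IV bolus doses, concentration decays as C = C₀·e^(−kτ), so C_peak/C_trough = e^(kτ).
τ_max = ln(C_peak/C_trough) / k = ln(11/2.46) / 0.1003 = 1.498 / 0.1003 = 14.94 h

14.9 h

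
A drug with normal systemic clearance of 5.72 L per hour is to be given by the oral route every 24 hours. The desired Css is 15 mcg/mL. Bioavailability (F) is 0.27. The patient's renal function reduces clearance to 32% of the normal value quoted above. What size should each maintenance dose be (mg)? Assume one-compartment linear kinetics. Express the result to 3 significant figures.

2440 mg

Patient clearance = 0.32 × 5.720 = 1.830 L/h
D = CL × Css × τ / F = 1.830 × 15 × 24 / 0.27 = 2440 mg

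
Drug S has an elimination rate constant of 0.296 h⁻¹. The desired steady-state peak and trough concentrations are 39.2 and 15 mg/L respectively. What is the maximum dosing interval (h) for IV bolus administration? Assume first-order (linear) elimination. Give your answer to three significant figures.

3.25 h

Between IV bolus doses, concentration decays as C = C₀·e^(−kτ), so C_peak/C_trough = e^(kτ).
τ_max = ln(C_peak/C_trough) / k = ln(39.2/15) / 0.2960 = 0.9606 / 0.2960 = 3.245 h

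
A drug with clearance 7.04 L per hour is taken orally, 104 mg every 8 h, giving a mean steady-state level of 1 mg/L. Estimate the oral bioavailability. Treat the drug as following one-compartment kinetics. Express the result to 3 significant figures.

F·D/τ = CL·Css at steady state → F = CL·Css·τ / D.
F = 7.04 × 1 × 8 / 104 = 0.542

0.542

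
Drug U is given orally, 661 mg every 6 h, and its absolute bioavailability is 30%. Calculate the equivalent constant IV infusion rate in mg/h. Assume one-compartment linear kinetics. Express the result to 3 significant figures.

33.1 mg/h

Equivalent systemic input: infusion rate = F·D/τ.
Rate = 0.3 × 661 / 6 = 33.05 mg/h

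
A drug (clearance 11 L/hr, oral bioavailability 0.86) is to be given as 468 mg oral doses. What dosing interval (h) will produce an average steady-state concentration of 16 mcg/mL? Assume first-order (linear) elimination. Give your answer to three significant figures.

F·D/τ = CL·Css → τ = F·D / (CL·Css).
τ = 0.86 × 468 / (11 × 16) = 2.287 h

2.29 h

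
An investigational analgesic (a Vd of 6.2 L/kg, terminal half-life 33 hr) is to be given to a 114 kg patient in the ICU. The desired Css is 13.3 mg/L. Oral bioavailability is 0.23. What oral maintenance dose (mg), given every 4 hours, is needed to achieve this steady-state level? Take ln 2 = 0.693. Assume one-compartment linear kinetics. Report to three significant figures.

3430 mg

Total Vd = 6.2 × 114 = 706.8 L
k = 0.693/33 = 0.02100 h⁻¹, so CL = k·Vd = 0.02100 × 706.8 = 14.84 L/h
D = CL × Css × τ / F = 14.84 × 13.3 × 4 / 0.23 = 3433 mg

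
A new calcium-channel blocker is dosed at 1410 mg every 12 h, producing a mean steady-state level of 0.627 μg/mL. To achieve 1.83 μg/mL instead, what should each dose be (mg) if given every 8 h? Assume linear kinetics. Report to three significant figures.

2740 mg

With linear kinetics, Css is proportional to dose rate (D/τ) at fixed clearance.
D₂ = D₁ × (Css,target / Css,current) × (τ₂/τ₁) = 1410 × (1.83/0.627) × (8/12) = 2744 mg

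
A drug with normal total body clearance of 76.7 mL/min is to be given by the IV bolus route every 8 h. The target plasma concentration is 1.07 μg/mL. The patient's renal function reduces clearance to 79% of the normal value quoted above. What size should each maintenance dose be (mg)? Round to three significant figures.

Convert clearance: 76.7 mL/min × 60 min/h ÷ 1000 mL/L = 4.602 L/h
Patient clearance = 0.79 × 4.602 = 3.636 L/h
D = CL × Css × τ = 3.636 × 1.07 × 8 = 31.12 mg

31.1 mg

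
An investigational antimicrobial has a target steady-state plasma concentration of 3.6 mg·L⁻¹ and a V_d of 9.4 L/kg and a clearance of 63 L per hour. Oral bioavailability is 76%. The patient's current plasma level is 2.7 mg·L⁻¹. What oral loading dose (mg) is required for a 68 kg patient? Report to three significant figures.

757 mg

Vd(total) = 68 kg × 9.4 L/kg = 639.2 L
Concentration deficit ΔC = 3.6 − 2.7 = 0.9000 mg/L
LD = Vd × ΔC / F = 639.2 × 0.9000 / 0.76 = 756.9 mg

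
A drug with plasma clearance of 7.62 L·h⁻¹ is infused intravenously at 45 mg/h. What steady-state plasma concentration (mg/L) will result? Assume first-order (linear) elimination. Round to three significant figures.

5.91 mg/L

Css = rate / CL = 45 / 7.620 = 5.906 mg/L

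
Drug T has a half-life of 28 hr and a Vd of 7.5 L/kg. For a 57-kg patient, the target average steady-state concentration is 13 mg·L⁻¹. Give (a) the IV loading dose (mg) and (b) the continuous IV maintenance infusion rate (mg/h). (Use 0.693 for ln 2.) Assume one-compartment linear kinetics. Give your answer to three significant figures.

Vd(total) = 57 kg × 7.5 L/kg = 427.5 L
LD = Vd × C = 427.5 × 13 = 5558 mg
CL = 0.693 × Vd / t½ = 0.693 × 427.5 / 28 = 10.58 L/h
Infusion rate = CL × Css = 10.58 × 13 = 137.5 mg/h

(a) 5560 mg; (b) 138 mg/h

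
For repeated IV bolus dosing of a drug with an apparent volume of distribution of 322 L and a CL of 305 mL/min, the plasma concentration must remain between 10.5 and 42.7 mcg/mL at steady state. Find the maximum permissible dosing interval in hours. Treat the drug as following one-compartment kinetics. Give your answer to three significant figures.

CL = 305 mL/min × 60/1000 = 18.30 L/h
k = CL / Vd = 18.30 / 322.0 = 0.05683 h⁻¹
Between IV bolus doses, concentration decays as C = C₀·e^(−kτ), so C_peak/C_trough = e^(kτ).
τ_max = ln(C_peak/C_trough) / k = ln(42.7/10.5) / 0.05683 = 1.403 / 0.05683 = 24.69 h

24.7 h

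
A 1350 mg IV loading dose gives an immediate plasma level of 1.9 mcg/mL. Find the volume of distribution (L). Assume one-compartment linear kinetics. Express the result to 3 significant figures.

711 L

Immediately after an IV bolus, C₀ = Dose / Vd, so Vd = Dose / C₀.
Vd = 1350 / 1.9 = 710.5 L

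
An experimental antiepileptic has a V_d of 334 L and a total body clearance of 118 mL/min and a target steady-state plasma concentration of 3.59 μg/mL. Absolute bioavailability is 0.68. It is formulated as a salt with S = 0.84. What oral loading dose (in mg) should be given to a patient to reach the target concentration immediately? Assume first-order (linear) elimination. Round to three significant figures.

2100 mg

LD = Vd × C / F / S = 334.0 × 3.590 / 0.68 / 0.84 = 2099 mg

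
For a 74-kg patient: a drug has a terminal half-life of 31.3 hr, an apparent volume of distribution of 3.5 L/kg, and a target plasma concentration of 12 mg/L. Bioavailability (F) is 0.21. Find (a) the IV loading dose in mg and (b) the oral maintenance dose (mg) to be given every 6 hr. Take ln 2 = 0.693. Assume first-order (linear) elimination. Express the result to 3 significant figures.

(a) 3110 mg; (b) 1970 mg

Vd(total) = 74 kg × 3.5 L/kg = 259.0 L
LD = Vd × C = 259.0 × 12 = 3108 mg
CL = 0.693 × Vd / t½ = 0.693 × 259.0 / 31.3 = 5.734 L/h
D = CL × Css × τ / F = 5.734 × 12 × 6 / 0.21 = 1966 mg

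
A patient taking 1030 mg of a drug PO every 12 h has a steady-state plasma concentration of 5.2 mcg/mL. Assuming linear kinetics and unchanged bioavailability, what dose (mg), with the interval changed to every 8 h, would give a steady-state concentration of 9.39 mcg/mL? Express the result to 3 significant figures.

For first-order elimination, Css ∝ F·D/(CL·τ); F and CL are unchanged, so Css ∝ D/τ.
D₂ = D₁ × (Css,target / Css,current) × (τ₂/τ₁) = 1030 × (9.39/5.2) × (8/12) = 1240 mg

1240 mg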